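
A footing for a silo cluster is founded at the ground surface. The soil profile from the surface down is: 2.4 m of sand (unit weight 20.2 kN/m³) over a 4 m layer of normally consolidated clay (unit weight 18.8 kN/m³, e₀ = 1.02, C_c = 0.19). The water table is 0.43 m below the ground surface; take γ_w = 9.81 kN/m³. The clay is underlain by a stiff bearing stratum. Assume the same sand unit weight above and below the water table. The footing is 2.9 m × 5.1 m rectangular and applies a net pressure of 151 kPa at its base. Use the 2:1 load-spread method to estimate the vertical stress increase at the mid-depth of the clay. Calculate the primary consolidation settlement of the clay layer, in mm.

S_c ≈ 85.1 mm

Mid-depth of clay below the ground surface: z = 2.4 + 4/2 = 4.4 m.
Total vertical stress at mid-clay: σ_v = 20.2×2.4 + 18.8×2 = 86.08 kPa.
Pore pressure: u = 9.81×(4.4 − 0.43) = 38.946 kPa.
Initial effective stress: σ'_0 = σ_v − u = 86.08 − 38.946 = 47.134 kPa.
Stress increase at mid-clay by the 2:1 spreading method:
Δσ = qBL/((B+z)(L+z)) = 151×2.9×5.1/((2.9+4.4)(5.1+4.4)) = 32.203 kPa
Final effective stress: σ'_f = σ'_0 + Δσ = 47.134 + 32.203 = 79.337 kPa.
Normally consolidated clay, so the full stress increment lies on the virgin compression line:
S_c = C_c·H/(1+e₀)·log₁₀(σ'_f/σ'_0) = 0.19×4/(1+1.02)×log₁₀(79.337/47.134)
    = 0.37624 × 0.22614 = 0.08508 m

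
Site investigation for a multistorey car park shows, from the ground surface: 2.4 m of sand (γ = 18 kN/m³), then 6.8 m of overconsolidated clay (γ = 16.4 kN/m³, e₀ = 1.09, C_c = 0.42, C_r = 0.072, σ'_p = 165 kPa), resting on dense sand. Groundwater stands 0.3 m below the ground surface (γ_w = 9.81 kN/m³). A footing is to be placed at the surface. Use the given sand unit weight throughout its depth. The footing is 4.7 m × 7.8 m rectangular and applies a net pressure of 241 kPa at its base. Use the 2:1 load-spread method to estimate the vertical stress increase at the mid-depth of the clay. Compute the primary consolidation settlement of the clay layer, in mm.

S_c ≈ 88 mm

Mid-depth of clay below the ground surface: z = 2.4 + 6.8/2 = 5.8 m.
Total vertical stress at mid-clay: σ_v = 18×2.4 + 16.4×3.4 = 98.96 kPa.
Pore pressure: u = 9.81×(5.8 − 0.3) = 53.955 kPa.
Initial effective stress: σ'_0 = σ_v − u = 98.96 − 53.955 = 45.005 kPa.
Stress increase at mid-clay by the 2:1 spreading method:
Δσ = qBL/((B+z)(L+z)) = 241×4.7×7.8/((4.7+5.8)(7.8+5.8)) = 61.87 kPa
Final effective stress: σ'_f = 45.005 + 61.87 = 106.88 kPa.
σ'_f = 106.88 ≤ σ'_p = 165 kPa, so the clay remains overconsolidated and only the recompression index applies:
S_c = C_r·H/(1+e₀)·log₁₀(σ'_f/σ'_0) = 0.072×6.8/2.09×log₁₀(106.88/45.005)
    = 0.23426 × 0.37564 = 0.088 m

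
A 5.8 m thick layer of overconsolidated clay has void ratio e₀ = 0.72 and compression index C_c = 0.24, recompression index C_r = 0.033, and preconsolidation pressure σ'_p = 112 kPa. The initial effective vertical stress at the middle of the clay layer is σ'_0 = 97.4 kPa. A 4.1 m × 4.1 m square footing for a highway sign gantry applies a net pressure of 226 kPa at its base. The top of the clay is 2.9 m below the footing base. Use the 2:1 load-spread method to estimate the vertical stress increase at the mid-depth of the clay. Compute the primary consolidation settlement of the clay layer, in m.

S_c ≈ 0.0754 m

Mid-depth of clay below the footing base: z = 2.9 + 5.8/2 = 5.8 m.
Stress increase at mid-clay by the 2:1 spreading method:
Δσ = qBL/((B+z)(L+z)) = 226×4.1×4.1/((4.1+5.8)(4.1+5.8)) = 38.762 kPa
Final effective stress: σ'_f = 97.4 + 38.762 = 136.16 kPa.
σ'_f = 136.16 > σ'_p = 112 kPa, so the stress path crosses the preconsolidation pressure — recompression up to σ'_p, then virgin compression beyond:
S_c = H/(1+e₀)·[C_r·log₁₀(σ'_p/σ'_0) + C_c·log₁₀(σ'_f/σ'_p)]
    = 5.8/1.72 × [0.033×log₁₀(112/97.4) + 0.24×log₁₀(136.16/112)]
    = 3.3721 × [0.0020017 + 0.02036] = 0.07541 m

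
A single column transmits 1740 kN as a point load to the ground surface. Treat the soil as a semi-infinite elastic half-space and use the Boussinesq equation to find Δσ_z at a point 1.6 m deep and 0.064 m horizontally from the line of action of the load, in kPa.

Boussinesq vertical stress below a point load on an elastic half-space:
Δσ_z = 3P/(2πz²) · [1 + (r/z)²]^(−5/2)
r/z = 0.064/1.6 = 0.04; [1+(r/z)²]^(−5/2) = 0.99601.
Δσ_z = 3×1740/(2π×1.6²) × 0.99601 = 324.53 × 0.99601 = 323.2 kPa

Δσ_z ≈ 323 kPa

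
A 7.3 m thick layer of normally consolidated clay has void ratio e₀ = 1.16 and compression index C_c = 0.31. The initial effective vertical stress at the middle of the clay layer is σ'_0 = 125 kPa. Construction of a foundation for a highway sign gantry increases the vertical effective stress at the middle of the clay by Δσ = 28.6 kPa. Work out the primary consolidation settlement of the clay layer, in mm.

Final effective stress: σ'_f = σ'_0 + Δσ = 125 + 28.6 = 153.6 kPa.
Normally consolidated clay, so the full stress increment lies on the virgin compression line:
S_c = C_c·H/(1+e₀)·log₁₀(σ'_f/σ'_0) = 0.31×7.3/(1+1.16)×log₁₀(153.6/125)
    = 1.0477 × 0.089481 = 0.09375 m

S_c ≈ 93.7 mm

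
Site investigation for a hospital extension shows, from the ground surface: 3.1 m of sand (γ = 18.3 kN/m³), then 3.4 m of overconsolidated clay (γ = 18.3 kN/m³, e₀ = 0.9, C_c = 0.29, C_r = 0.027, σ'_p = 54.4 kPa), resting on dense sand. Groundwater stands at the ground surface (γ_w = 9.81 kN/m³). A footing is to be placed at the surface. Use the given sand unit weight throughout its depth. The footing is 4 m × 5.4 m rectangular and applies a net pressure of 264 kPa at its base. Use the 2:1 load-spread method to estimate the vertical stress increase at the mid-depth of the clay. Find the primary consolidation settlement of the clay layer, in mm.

Mid-depth of clay below the ground surface: z = 3.1 + 3.4/2 = 4.8 m.
Total vertical stress at mid-clay: σ_v = 18.3×3.1 + 18.3×1.7 = 87.84 kPa.
Pore pressure: u = 9.81×(4.8 − 0) = 47.088 kPa.
Initial effective stress: σ'_0 = σ_v − u = 87.84 − 47.088 = 40.752 kPa.
Stress increase at mid-clay by the 2:1 spreading method:
Δσ = qBL/((B+z)(L+z)) = 264×4×5.4/((4+4.8)(5.4+4.8)) = 63.529 kPa
Final effective stress: σ'_f = 40.752 + 63.529 = 104.28 kPa.
σ'_f = 104.28 > σ'_p = 54.4 kPa, so the stress path crosses the preconsolidation pressure — recompression up to σ'_p, then virgin compression beyond:
S_c = H/(1+e₀)·[C_r·log₁₀(σ'_p/σ'_0) + C_c·log₁₀(σ'_f/σ'_p)]
    = 3.4/1.9 × [0.027×log₁₀(54.4/40.752) + 0.29×log₁₀(104.28/54.4)]
    = 1.7895 × [0.0033871 + 0.081955] = 0.1527 m

S_c ≈ 153 mm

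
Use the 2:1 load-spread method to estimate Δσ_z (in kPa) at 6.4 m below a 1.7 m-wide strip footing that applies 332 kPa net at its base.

By the 2:1 method the load spreads at 1 horizontal : 2 vertical, so at depth z the loaded area has grown by z in each plan dimension:
Δσ = qB/(B+z) = 332×1.7/(1.7+6.4) = 69.679 kPa

Δσ_z ≈ 69.7 kPa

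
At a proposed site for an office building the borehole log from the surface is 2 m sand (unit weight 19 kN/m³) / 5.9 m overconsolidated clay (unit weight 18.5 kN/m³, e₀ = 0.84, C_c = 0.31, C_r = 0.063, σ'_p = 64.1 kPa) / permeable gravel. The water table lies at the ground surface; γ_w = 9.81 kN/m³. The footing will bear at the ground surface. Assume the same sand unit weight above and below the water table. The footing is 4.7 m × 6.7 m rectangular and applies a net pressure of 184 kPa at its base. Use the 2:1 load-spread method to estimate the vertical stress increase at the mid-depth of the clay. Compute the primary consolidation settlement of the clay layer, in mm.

S_c ≈ 205 mm

Mid-depth of clay below the ground surface: z = 2 + 5.9/2 = 4.95 m.
Total vertical stress at mid-clay: σ_v = 19×2 + 18.5×2.95 = 92.575 kPa.
Pore pressure: u = 9.81×(4.95 − 0) = 48.56 kPa.
Initial effective stress: σ'_0 = σ_v − u = 92.575 − 48.56 = 44.015 kPa.
Stress increase at mid-clay by the 2:1 spreading method:
Δσ = qBL/((B+z)(L+z)) = 184×4.7×6.7/((4.7+4.95)(6.7+4.95)) = 51.539 kPa
Final effective stress: σ'_f = 44.015 + 51.539 = 95.554 kPa.
σ'_f = 95.554 > σ'_p = 64.1 kPa, so the stress path crosses the preconsolidation pressure — recompression up to σ'_p, then virgin compression beyond:
S_c = H/(1+e₀)·[C_r·log₁₀(σ'_p/σ'_0) + C_c·log₁₀(σ'_f/σ'_p)]
    = 5.9/1.84 × [0.063×log₁₀(64.1/44.015) + 0.31×log₁₀(95.554/64.1)]
    = 3.2065 × [0.010285 + 0.053751] = 0.2053 m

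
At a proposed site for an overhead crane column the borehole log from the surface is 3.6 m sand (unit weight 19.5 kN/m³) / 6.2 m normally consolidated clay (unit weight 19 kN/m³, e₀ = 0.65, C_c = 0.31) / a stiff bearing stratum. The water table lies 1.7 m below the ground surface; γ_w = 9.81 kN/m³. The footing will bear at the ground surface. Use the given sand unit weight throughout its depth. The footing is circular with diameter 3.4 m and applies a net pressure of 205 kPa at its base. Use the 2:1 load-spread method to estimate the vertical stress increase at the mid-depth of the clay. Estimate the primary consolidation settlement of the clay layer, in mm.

Mid-depth of clay below the ground surface: z = 3.6 + 6.2/2 = 6.7 m.
Total vertical stress at mid-clay: σ_v = 19.5×3.6 + 19×3.1 = 129.1 kPa.
Pore pressure: u = 9.81×(6.7 − 1.7) = 49.05 kPa.
Initial effective stress: σ'_0 = σ_v − u = 129.1 − 49.05 = 80.05 kPa.
Stress increase at mid-clay by the 2:1 spreading method:
Δσ ≈ qD²/(D+z)² = 205×3.4²/(3.4+6.7)² = 23.231 kPa
Final effective stress: σ'_f = σ'_0 + Δσ = 80.05 + 23.231 = 103.28 kPa.
Normally consolidated clay, so the full stress increment lies on the virgin compression line:
S_c = C_c·H/(1+e₀)·log₁₀(σ'_f/σ'_0) = 0.31×6.2/(1+0.65)×log₁₀(103.28/80.05)
    = 1.1648 × 0.11065 = 0.1289 m

S_c ≈ 129 mm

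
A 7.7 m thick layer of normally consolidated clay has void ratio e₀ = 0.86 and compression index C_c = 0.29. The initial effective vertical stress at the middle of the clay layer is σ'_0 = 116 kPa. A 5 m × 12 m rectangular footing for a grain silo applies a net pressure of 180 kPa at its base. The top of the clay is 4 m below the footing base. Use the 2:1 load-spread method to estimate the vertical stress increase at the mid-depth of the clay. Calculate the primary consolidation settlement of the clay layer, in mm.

Mid-depth of clay below the footing base: z = 4 + 7.7/2 = 7.85 m.
Stress increase at mid-clay by the 2:1 spreading method:
Δσ = qBL/((B+z)(L+z)) = 180×5×12/((5+7.85)(12+7.85)) = 42.341 kPa
Final effective stress: σ'_f = σ'_0 + Δσ = 116 + 42.341 = 158.34 kPa.
Normally consolidated clay, so the full stress increment lies on the virgin compression line:
S_c = C_c·H/(1+e₀)·log₁₀(σ'_f/σ'_0) = 0.29×7.7/(1+0.86)×log₁₀(158.34/116)
    = 1.2005 × 0.13513 = 0.1622 m

S_c ≈ 162 mm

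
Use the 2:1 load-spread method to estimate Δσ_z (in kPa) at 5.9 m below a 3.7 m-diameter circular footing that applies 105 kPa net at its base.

Δσ_z ≈ 15.6 kPa

By the 2:1 method the load spreads at 1 horizontal : 2 vertical, so at depth z the loaded area has grown by z in each plan dimension:
Δσ ≈ qD²/(D+z)² = 105×3.7²/(3.7+5.9)² = 15.597 kPa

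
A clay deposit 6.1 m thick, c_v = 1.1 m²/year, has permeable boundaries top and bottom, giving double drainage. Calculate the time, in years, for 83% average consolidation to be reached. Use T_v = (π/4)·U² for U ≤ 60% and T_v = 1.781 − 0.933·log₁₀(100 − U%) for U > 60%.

t ≈ 5.35 years

Drainage path length: H_d = H/2 = 3.05 m (double drainage).
U > 60%: T_v = 1.781 − 0.933·log₁₀(100 − 83) = 0.63299.
t = T_v·H_d²/c_v = 0.63299×3.05²/1.1 = 5.353 years.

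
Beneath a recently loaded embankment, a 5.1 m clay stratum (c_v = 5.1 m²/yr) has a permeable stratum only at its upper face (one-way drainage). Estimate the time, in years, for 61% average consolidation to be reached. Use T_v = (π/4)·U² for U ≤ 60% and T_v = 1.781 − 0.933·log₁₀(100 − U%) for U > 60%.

t ≈ 1.51 years

Drainage path length: H_d = H = 5.1 m (single drainage).
U > 60%: T_v = 1.781 − 0.933·log₁₀(100 − 61) = 0.29654.
t = T_v·H_d²/c_v = 0.29654×5.1²/5.1 = 1.512 years.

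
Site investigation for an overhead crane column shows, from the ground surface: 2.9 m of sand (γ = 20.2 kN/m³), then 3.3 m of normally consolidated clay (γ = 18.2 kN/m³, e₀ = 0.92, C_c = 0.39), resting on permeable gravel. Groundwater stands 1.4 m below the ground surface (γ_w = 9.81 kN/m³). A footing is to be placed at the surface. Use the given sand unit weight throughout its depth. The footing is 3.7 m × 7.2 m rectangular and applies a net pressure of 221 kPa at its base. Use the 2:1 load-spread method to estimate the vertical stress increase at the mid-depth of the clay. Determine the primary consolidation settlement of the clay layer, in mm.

S_c ≈ 209 mm

Mid-depth of clay below the ground surface: z = 2.9 + 3.3/2 = 4.55 m.
Total vertical stress at mid-clay: σ_v = 20.2×2.9 + 18.2×1.65 = 88.61 kPa.
Pore pressure: u = 9.81×(4.55 − 1.4) = 30.902 kPa.
Initial effective stress: σ'_0 = σ_v − u = 88.61 − 30.902 = 57.708 kPa.
Stress increase at mid-clay by the 2:1 spreading method:
Δσ = qBL/((B+z)(L+z)) = 221×3.7×7.2/((3.7+4.55)(7.2+4.55)) = 60.734 kPa
Final effective stress: σ'_f = σ'_0 + Δσ = 57.708 + 60.734 = 118.44 kPa.
Normally consolidated clay, so the full stress increment lies on the virgin compression line:
S_c = C_c·H/(1+e₀)·log₁₀(σ'_f/σ'_0) = 0.39×3.3/(1+0.92)×log₁₀(118.44/57.708)
    = 0.67031 × 0.31226 = 0.2093 m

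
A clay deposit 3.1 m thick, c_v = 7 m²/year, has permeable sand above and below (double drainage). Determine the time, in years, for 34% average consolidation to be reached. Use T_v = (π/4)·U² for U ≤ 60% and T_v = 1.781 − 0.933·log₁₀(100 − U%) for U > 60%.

Drainage path length: H_d = H/2 = 1.55 m (double drainage).
U ≤ 60%: T_v = (π/4)·U² = (π/4)×0.34² = 0.090792.
t = T_v·H_d²/c_v = 0.090792×1.55²/7 = 0.03116 years.

t ≈ 0.0312 years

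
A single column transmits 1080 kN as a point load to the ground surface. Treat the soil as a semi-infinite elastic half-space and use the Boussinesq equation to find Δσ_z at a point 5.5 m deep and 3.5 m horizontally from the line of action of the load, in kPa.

Δσ_z ≈ 7.29 kPa

Boussinesq vertical stress below a point load on an elastic half-space:
Δσ_z = 3P/(2πz²) · [1 + (r/z)²]^(−5/2)
r/z = 3.5/5.5 = 0.63636; [1+(r/z)²]^(−5/2) = 0.42741.
Δσ_z = 3×1080/(2π×5.5²) × 0.42741 = 17.047 × 0.42741 = 7.286 kPa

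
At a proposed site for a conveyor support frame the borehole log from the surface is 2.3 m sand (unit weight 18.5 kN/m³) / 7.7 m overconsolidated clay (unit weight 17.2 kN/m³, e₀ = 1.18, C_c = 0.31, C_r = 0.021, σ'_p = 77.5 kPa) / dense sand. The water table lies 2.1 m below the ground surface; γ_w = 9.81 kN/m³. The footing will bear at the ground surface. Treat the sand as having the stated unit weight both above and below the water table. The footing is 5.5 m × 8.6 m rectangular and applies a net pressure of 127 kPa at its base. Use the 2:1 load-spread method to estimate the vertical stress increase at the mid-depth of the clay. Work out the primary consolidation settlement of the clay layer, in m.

Mid-depth of clay below the ground surface: z = 2.3 + 7.7/2 = 6.15 m.
Total vertical stress at mid-clay: σ_v = 18.5×2.3 + 17.2×3.85 = 108.77 kPa.
Pore pressure: u = 9.81×(6.15 − 2.1) = 39.73 kPa.
Initial effective stress: σ'_0 = σ_v − u = 108.77 − 39.73 = 69.04 kPa.
Stress increase at mid-clay by the 2:1 spreading method:
Δσ = qBL/((B+z)(L+z)) = 127×5.5×8.6/((5.5+6.15)(8.6+6.15)) = 34.958 kPa
Final effective stress: σ'_f = 69.04 + 34.958 = 104 kPa.
σ'_f = 104 > σ'_p = 77.5 kPa, so the stress path crosses the preconsolidation pressure — recompression up to σ'_p, then virgin compression beyond:
S_c = H/(1+e₀)·[C_r·log₁₀(σ'_p/σ'_0) + C_c·log₁₀(σ'_f/σ'_p)]
    = 7.7/2.18 × [0.021×log₁₀(77.5/69.04) + 0.31×log₁₀(104/77.5)]
    = 3.5321 × [0.0010542 + 0.039597] = 0.1436 m

S_c ≈ 0.144 m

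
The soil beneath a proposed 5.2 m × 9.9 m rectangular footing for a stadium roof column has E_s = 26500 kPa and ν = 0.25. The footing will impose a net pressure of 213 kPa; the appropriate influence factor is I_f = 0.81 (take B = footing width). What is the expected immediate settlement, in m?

S_e ≈ 0.0317 m

Immediate (elastic) settlement: S_e = q·B·(1−ν²)/E_s · I_f.
S_e = 213 × 5.2 × (1 − 0.25²) / 26500 × 0.81
    = 213 × 5.2 × 0.9375 / 26500 × 0.81
    = 0.03174 m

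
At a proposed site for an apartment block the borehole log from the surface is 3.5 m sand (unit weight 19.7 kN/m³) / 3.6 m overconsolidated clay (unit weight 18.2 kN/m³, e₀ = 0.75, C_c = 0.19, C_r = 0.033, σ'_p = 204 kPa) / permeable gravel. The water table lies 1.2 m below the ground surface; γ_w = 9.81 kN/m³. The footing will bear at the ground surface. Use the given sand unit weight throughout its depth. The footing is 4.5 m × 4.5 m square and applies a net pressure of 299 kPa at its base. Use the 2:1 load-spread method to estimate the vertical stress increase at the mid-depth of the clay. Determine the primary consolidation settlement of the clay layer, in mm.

S_c ≈ 20.8 mm

Mid-depth of clay below the ground surface: z = 3.5 + 3.6/2 = 5.3 m.
Total vertical stress at mid-clay: σ_v = 19.7×3.5 + 18.2×1.8 = 101.71 kPa.
Pore pressure: u = 9.81×(5.3 − 1.2) = 40.221 kPa.
Initial effective stress: σ'_0 = σ_v − u = 101.71 − 40.221 = 61.489 kPa.
Stress increase at mid-clay by the 2:1 spreading method:
Δσ = qBL/((B+z)(L+z)) = 299×4.5×4.5/((4.5+5.3)(4.5+5.3)) = 63.044 kPa
Final effective stress: σ'_f = 61.489 + 63.044 = 124.53 kPa.
σ'_f = 124.53 ≤ σ'_p = 204 kPa, so the clay remains overconsolidated and only the recompression index applies:
S_c = C_r·H/(1+e₀)·log₁₀(σ'_f/σ'_0) = 0.033×3.6/1.75×log₁₀(124.53/61.489)
    = 0.067884 × 0.30648 = 0.02081 m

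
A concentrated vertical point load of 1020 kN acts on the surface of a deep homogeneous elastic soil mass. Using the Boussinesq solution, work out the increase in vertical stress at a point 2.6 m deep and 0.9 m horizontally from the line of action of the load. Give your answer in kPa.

Boussinesq vertical stress below a point load on an elastic half-space:
Δσ_z = 3P/(2πz²) · [1 + (r/z)²]^(−5/2)
r/z = 0.9/2.6 = 0.34615; [1+(r/z)²]^(−5/2) = 0.75358.
Δσ_z = 3×1020/(2π×2.6²) × 0.75358 = 72.044 × 0.75358 = 54.29 kPa

Δσ_z ≈ 54.3 kPa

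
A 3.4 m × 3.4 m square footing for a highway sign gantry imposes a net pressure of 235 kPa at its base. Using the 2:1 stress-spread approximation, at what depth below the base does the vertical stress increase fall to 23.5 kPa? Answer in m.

z ≈ 7.35 m

2:1 spreading — at depth z the loaded area has grown by z in each plan dimension:
qB²/(B+z)² = Δσ_z ⇒ z = B(√(q/Δσ_z) − 1) = 3.4×(√(235/23.5) − 1) = 7.352 m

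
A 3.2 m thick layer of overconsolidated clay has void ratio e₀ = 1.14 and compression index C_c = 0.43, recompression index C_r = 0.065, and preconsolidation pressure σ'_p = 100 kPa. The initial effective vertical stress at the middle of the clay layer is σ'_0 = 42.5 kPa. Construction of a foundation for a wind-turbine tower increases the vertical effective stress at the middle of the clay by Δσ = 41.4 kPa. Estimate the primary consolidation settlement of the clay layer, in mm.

Final effective stress: σ'_f = 42.5 + 41.4 = 83.9 kPa.
σ'_f = 83.9 ≤ σ'_p = 100 kPa, so the clay remains overconsolidated and only the recompression index applies:
S_c = C_r·H/(1+e₀)·log₁₀(σ'_f/σ'_0) = 0.065×3.2/2.14×log₁₀(83.9/42.5)
    = 0.097195 × 0.29537 = 0.02871 m

S_c ≈ 28.7 mm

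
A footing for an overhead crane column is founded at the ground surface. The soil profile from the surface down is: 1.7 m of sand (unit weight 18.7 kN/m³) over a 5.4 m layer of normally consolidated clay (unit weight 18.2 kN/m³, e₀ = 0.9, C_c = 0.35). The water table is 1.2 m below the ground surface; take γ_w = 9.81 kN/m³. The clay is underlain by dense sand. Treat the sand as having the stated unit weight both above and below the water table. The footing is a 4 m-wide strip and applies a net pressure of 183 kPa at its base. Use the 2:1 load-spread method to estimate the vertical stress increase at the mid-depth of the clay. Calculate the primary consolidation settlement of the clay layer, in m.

S_c ≈ 0.438 m

Mid-depth of clay below the ground surface: z = 1.7 + 5.4/2 = 4.4 m.
Total vertical stress at mid-clay: σ_v = 18.7×1.7 + 18.2×2.7 = 80.93 kPa.
Pore pressure: u = 9.81×(4.4 − 1.2) = 31.392 kPa.
Initial effective stress: σ'_0 = σ_v − u = 80.93 − 31.392 = 49.538 kPa.
Stress increase at mid-clay by the 2:1 spreading method:
Δσ = qB/(B+z) = 183×4/(4+4.4) = 87.143 kPa
Final effective stress: σ'_f = σ'_0 + Δσ = 49.538 + 87.143 = 136.68 kPa.
Normally consolidated clay, so the full stress increment lies on the virgin compression line:
S_c = C_c·H/(1+e₀)·log₁₀(σ'_f/σ'_0) = 0.35×5.4/(1+0.9)×log₁₀(136.68/49.538)
    = 0.99474 × 0.44077 = 0.4385 m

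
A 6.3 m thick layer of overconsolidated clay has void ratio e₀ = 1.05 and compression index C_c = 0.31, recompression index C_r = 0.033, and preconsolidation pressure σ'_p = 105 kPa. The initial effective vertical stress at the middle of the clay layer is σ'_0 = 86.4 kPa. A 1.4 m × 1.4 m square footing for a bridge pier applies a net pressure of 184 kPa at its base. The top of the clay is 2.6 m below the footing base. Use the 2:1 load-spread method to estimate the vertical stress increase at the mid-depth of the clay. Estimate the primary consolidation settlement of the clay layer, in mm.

Mid-depth of clay below the footing base: z = 2.6 + 6.3/2 = 5.75 m.
Stress increase at mid-clay by the 2:1 spreading method:
Δσ = qBL/((B+z)(L+z)) = 184×1.4×1.4/((1.4+5.75)(1.4+5.75)) = 7.0544 kPa
Final effective stress: σ'_f = 86.4 + 7.0544 = 93.454 kPa.
σ'_f = 93.454 ≤ σ'_p = 105 kPa, so the clay remains overconsolidated and only the recompression index applies:
S_c = C_r·H/(1+e₀)·log₁₀(σ'_f/σ'_0) = 0.033×6.3/2.05×log₁₀(93.454/86.4)
    = 0.10142 × 0.034084 = 0.003457 m

S_c ≈ 3.46 mm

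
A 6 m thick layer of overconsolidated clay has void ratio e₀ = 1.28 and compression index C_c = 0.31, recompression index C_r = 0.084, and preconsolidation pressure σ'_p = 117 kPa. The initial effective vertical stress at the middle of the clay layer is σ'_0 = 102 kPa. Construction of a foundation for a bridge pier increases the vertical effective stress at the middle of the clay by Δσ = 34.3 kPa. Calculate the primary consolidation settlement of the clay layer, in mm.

S_c ≈ 67.3 mm

Final effective stress: σ'_f = 102 + 34.3 = 136.3 kPa.
σ'_f = 136.3 > σ'_p = 117 kPa, so the stress path crosses the preconsolidation pressure — recompression up to σ'_p, then virgin compression beyond:
S_c = H/(1+e₀)·[C_r·log₁₀(σ'_p/σ'_0) + C_c·log₁₀(σ'_f/σ'_p)]
    = 6/2.28 × [0.084×log₁₀(117/102) + 0.31×log₁₀(136.3/117)]
    = 2.6316 × [0.0050052 + 0.020556] = 0.06727 m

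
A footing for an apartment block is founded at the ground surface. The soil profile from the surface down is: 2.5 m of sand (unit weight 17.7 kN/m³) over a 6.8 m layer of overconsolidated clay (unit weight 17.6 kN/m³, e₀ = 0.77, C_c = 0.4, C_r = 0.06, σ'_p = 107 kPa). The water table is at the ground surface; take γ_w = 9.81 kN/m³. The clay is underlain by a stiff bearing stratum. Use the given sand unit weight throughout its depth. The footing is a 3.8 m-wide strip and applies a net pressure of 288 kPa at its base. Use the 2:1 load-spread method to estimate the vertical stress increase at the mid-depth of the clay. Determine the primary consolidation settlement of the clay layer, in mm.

Mid-depth of clay below the ground surface: z = 2.5 + 6.8/2 = 5.9 m.
Total vertical stress at mid-clay: σ_v = 17.7×2.5 + 17.6×3.4 = 104.09 kPa.
Pore pressure: u = 9.81×(5.9 − 0) = 57.879 kPa.
Initial effective stress: σ'_0 = σ_v − u = 104.09 − 57.879 = 46.211 kPa.
Stress increase at mid-clay by the 2:1 spreading method:
Δσ = qB/(B+z) = 288×3.8/(3.8+5.9) = 112.82 kPa
Final effective stress: σ'_f = 46.211 + 112.82 = 159.03 kPa.
σ'_f = 159.03 > σ'_p = 107 kPa, so the stress path crosses the preconsolidation pressure — recompression up to σ'_p, then virgin compression beyond:
S_c = H/(1+e₀)·[C_r·log₁₀(σ'_p/σ'_0) + C_c·log₁₀(σ'_f/σ'_p)]
    = 6.8/1.77 × [0.06×log₁₀(107/46.211) + 0.4×log₁₀(159.03/107)]
    = 3.8418 × [0.021878 + 0.068838] = 0.3485 m

S_c ≈ 349 mm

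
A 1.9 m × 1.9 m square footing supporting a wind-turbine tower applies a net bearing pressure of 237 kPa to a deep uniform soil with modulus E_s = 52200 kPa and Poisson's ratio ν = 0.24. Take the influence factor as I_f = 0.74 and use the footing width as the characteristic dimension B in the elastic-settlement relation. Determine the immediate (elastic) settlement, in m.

Immediate (elastic) settlement: S_e = q·B·(1−ν²)/E_s · I_f.
S_e = 237 × 1.9 × (1 − 0.24²) / 52200 × 0.74
    = 237 × 1.9 × 0.9424 / 52200 × 0.74
    = 0.006016 m

S_e ≈ 0.00602 m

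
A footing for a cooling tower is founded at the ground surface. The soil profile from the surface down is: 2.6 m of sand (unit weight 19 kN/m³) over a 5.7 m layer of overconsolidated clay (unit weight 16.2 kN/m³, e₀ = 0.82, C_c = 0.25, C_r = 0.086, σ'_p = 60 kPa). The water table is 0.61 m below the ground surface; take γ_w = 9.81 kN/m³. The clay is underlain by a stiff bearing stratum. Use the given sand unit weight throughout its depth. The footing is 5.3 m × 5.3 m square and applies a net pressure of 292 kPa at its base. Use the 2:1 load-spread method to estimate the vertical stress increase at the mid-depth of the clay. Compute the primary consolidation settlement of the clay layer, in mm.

Mid-depth of clay below the ground surface: z = 2.6 + 5.7/2 = 5.45 m.
Total vertical stress at mid-clay: σ_v = 19×2.6 + 16.2×2.85 = 95.57 kPa.
Pore pressure: u = 9.81×(5.45 − 0.61) = 47.48 kPa.
Initial effective stress: σ'_0 = σ_v − u = 95.57 − 47.48 = 48.09 kPa.
Stress increase at mid-clay by the 2:1 spreading method:
Δσ = qBL/((B+z)(L+z)) = 292×5.3×5.3/((5.3+5.45)(5.3+5.45)) = 70.977 kPa
Final effective stress: σ'_f = 48.09 + 70.977 = 119.07 kPa.
σ'_f = 119.07 > σ'_p = 60 kPa, so the stress path crosses the preconsolidation pressure — recompression up to σ'_p, then virgin compression beyond:
S_c = H/(1+e₀)·[C_r·log₁₀(σ'_p/σ'_0) + C_c·log₁₀(σ'_f/σ'_p)]
    = 5.7/1.82 × [0.086×log₁₀(60/48.09) + 0.25×log₁₀(119.07/60)]
    = 3.1319 × [0.0082643 + 0.074413] = 0.2589 m

S_c ≈ 259 mm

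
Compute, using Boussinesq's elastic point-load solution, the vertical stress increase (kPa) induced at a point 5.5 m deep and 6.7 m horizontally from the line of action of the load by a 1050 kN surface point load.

Boussinesq vertical stress below a point load on an elastic half-space:
Δσ_z = 3P/(2πz²) · [1 + (r/z)²]^(−5/2)
r/z = 6.7/5.5 = 1.2182; [1+(r/z)²]^(−5/2) = 0.10283.
Δσ_z = 3×1050/(2π×5.5²) × 0.10283 = 16.573 × 0.10283 = 1.704 kPa

Δσ_z ≈ 1.7 kPa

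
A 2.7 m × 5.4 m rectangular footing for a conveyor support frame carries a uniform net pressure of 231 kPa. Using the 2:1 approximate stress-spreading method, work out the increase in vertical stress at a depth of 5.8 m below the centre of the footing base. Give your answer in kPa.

Δσ_z ≈ 35.4 kPa

By the 2:1 method the load spreads at 1 horizontal : 2 vertical, so at depth z the loaded area has grown by z in each plan dimension:
Δσ = qBL/((B+z)(L+z)) = 231×2.7×5.4/((2.7+5.8)(5.4+5.8)) = 35.378 kPa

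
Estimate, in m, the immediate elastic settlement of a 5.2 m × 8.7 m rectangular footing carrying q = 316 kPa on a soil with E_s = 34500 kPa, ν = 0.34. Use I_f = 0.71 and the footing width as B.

S_e ≈ 0.0299 m

Immediate (elastic) settlement: S_e = q·B·(1−ν²)/E_s · I_f.
S_e = 316 × 5.2 × (1 − 0.34²) / 34500 × 0.71
    = 316 × 5.2 × 0.8844 / 34500 × 0.71
    = 0.02991 m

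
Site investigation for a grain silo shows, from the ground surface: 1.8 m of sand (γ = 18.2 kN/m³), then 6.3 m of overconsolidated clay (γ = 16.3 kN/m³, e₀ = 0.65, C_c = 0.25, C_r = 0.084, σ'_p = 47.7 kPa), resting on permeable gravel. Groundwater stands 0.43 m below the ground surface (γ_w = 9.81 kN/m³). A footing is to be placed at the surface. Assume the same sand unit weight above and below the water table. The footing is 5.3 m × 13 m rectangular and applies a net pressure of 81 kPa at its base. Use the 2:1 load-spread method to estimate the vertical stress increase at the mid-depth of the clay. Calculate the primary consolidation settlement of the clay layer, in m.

Mid-depth of clay below the ground surface: z = 1.8 + 6.3/2 = 4.95 m.
Total vertical stress at mid-clay: σ_v = 18.2×1.8 + 16.3×3.15 = 84.105 kPa.
Pore pressure: u = 9.81×(4.95 − 0.43) = 44.341 kPa.
Initial effective stress: σ'_0 = σ_v − u = 84.105 − 44.341 = 39.764 kPa.
Stress increase at mid-clay by the 2:1 spreading method:
Δσ = qBL/((B+z)(L+z)) = 81×5.3×13/((5.3+4.95)(13+4.95)) = 30.333 kPa
Final effective stress: σ'_f = 39.764 + 30.333 = 70.097 kPa.
σ'_f = 70.097 > σ'_p = 47.7 kPa, so the stress path crosses the preconsolidation pressure — recompression up to σ'_p, then virgin compression beyond:
S_c = H/(1+e₀)·[C_r·log₁₀(σ'_p/σ'_0) + C_c·log₁₀(σ'_f/σ'_p)]
    = 6.3/1.65 × [0.084×log₁₀(47.7/39.764) + 0.25×log₁₀(70.097/47.7)]
    = 3.8182 × [0.0066384 + 0.041795] = 0.1849 m

S_c ≈ 0.185 m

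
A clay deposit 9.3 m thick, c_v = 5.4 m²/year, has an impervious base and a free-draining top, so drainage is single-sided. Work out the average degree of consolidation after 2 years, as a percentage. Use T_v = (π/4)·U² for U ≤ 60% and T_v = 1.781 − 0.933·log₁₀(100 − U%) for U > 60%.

U ≈ 39.9 %

Drainage path length: H_d = H = 9.3 m (single drainage).
T_v = c_v·t/H_d² = 5.4×2/9.3² = 0.12487.
T_v = 0.12487 corresponds to the U ≤ 60% branch:
U = √(4T_v/π) = 0.3987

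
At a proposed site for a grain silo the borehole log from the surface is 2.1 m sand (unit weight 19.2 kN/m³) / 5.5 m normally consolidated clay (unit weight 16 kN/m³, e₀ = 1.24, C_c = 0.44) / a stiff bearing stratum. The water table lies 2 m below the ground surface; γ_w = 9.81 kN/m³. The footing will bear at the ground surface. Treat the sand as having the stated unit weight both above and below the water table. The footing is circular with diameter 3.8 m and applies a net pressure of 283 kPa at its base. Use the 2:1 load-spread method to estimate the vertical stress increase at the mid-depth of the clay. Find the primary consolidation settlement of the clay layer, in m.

Mid-depth of clay below the ground surface: z = 2.1 + 5.5/2 = 4.85 m.
Total vertical stress at mid-clay: σ_v = 19.2×2.1 + 16×2.75 = 84.32 kPa.
Pore pressure: u = 9.81×(4.85 − 2) = 27.959 kPa.
Initial effective stress: σ'_0 = σ_v − u = 84.32 − 27.959 = 56.361 kPa.
Stress increase at mid-clay by the 2:1 spreading method:
Δσ ≈ qD²/(D+z)² = 283×3.8²/(3.8+4.85)² = 54.616 kPa
Final effective stress: σ'_f = σ'_0 + Δσ = 56.361 + 54.616 = 110.98 kPa.
Normally consolidated clay, so the full stress increment lies on the virgin compression line:
S_c = C_c·H/(1+e₀)·log₁₀(σ'_f/σ'_0) = 0.44×5.5/(1+1.24)×log₁₀(110.98/56.361)
    = 1.0804 × 0.29427 = 0.3179 m

S_c ≈ 0.318 m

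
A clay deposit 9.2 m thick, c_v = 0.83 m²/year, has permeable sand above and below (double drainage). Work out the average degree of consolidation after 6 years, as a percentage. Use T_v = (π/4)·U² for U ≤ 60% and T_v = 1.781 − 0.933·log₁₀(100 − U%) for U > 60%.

U ≈ 54.7 %

Drainage path length: H_d = H/2 = 4.6 m (double drainage).
T_v = c_v·t/H_d² = 0.83×6/4.6² = 0.23535.
T_v = 0.23535 corresponds to the U ≤ 60% branch:
U = √(4T_v/π) = 0.5474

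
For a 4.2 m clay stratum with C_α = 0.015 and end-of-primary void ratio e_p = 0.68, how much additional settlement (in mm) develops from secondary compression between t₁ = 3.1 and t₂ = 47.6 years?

S_s ≈ 44.5 mm

Secondary compression: S_s = C_α·H/(1+e_p)·log₁₀(t₂/t₁)
S_s = 0.015×4.2/(1+0.68)×log₁₀(47.6/3.1)
    = 0.0375 × 1.186 = 0.04448 m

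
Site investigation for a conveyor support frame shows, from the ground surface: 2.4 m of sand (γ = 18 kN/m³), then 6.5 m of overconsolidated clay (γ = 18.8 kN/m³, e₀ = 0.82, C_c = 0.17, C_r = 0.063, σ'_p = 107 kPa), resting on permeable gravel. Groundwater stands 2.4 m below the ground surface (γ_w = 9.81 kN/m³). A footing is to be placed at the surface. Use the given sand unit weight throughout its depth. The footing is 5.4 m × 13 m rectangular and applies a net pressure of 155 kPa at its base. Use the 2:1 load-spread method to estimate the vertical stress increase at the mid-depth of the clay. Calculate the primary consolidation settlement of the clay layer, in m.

S_c ≈ 0.0796 m

Mid-depth of clay below the ground surface: z = 2.4 + 6.5/2 = 5.65 m.
Total vertical stress at mid-clay: σ_v = 18×2.4 + 18.8×3.25 = 104.3 kPa.
Pore pressure: u = 9.81×(5.65 − 2.4) = 31.883 kPa.
Initial effective stress: σ'_0 = σ_v − u = 104.3 − 31.883 = 72.417 kPa.
Stress increase at mid-clay by the 2:1 spreading method:
Δσ = qBL/((B+z)(L+z)) = 155×5.4×13/((5.4+5.65)(13+5.65)) = 52.799 kPa
Final effective stress: σ'_f = 72.417 + 52.799 = 125.22 kPa.
σ'_f = 125.22 > σ'_p = 107 kPa, so the stress path crosses the preconsolidation pressure — recompression up to σ'_p, then virgin compression beyond:
S_c = H/(1+e₀)·[C_r·log₁₀(σ'_p/σ'_0) + C_c·log₁₀(σ'_f/σ'_p)]
    = 6.5/1.82 × [0.063×log₁₀(107/72.417) + 0.17×log₁₀(125.22/107)]
    = 3.5714 × [0.010681 + 0.011609] = 0.07961 m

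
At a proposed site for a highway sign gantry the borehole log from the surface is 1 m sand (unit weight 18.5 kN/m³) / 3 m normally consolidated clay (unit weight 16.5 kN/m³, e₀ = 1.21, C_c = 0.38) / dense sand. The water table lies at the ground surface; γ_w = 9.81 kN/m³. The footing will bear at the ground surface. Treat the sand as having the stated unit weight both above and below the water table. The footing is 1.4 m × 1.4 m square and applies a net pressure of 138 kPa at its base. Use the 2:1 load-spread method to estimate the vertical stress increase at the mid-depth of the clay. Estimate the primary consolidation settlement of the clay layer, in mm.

Mid-depth of clay below the ground surface: z = 1 + 3/2 = 2.5 m.
Total vertical stress at mid-clay: σ_v = 18.5×1 + 16.5×1.5 = 43.25 kPa.
Pore pressure: u = 9.81×(2.5 − 0) = 24.525 kPa.
Initial effective stress: σ'_0 = σ_v − u = 43.25 − 24.525 = 18.725 kPa.
Stress increase at mid-clay by the 2:1 spreading method:
Δσ = qBL/((B+z)(L+z)) = 138×1.4×1.4/((1.4+2.5)(1.4+2.5)) = 17.783 kPa
Final effective stress: σ'_f = σ'_0 + Δσ = 18.725 + 17.783 = 36.508 kPa.
Normally consolidated clay, so the full stress increment lies on the virgin compression line:
S_c = C_c·H/(1+e₀)·log₁₀(σ'_f/σ'_0) = 0.38×3/(1+1.21)×log₁₀(36.508/18.725)
    = 0.51584 × 0.28997 = 0.1496 m

S_c ≈ 150 mm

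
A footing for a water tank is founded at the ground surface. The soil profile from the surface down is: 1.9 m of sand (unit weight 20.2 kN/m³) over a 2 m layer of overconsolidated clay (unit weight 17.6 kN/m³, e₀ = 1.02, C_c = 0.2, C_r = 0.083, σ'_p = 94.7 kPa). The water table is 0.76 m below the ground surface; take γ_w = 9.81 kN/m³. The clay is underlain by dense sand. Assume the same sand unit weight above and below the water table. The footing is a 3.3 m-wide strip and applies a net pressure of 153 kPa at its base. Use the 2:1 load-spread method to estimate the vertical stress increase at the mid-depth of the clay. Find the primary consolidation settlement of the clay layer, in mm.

S_c ≈ 53.3 mm

Mid-depth of clay below the ground surface: z = 1.9 + 2/2 = 2.9 m.
Total vertical stress at mid-clay: σ_v = 20.2×1.9 + 17.6×1 = 55.98 kPa.
Pore pressure: u = 9.81×(2.9 − 0.76) = 20.993 kPa.
Initial effective stress: σ'_0 = σ_v − u = 55.98 − 20.993 = 34.987 kPa.
Stress increase at mid-clay by the 2:1 spreading method:
Δσ = qB/(B+z) = 153×3.3/(3.3+2.9) = 81.435 kPa
Final effective stress: σ'_f = 34.987 + 81.435 = 116.42 kPa.
σ'_f = 116.42 > σ'_p = 94.7 kPa, so the stress path crosses the preconsolidation pressure — recompression up to σ'_p, then virgin compression beyond:
S_c = H/(1+e₀)·[C_r·log₁₀(σ'_p/σ'_0) + C_c·log₁₀(σ'_f/σ'_p)]
    = 2/2.02 × [0.083×log₁₀(94.7/34.987) + 0.2×log₁₀(116.42/94.7)]
    = 0.9901 × [0.035893 + 0.017936] = 0.0533 m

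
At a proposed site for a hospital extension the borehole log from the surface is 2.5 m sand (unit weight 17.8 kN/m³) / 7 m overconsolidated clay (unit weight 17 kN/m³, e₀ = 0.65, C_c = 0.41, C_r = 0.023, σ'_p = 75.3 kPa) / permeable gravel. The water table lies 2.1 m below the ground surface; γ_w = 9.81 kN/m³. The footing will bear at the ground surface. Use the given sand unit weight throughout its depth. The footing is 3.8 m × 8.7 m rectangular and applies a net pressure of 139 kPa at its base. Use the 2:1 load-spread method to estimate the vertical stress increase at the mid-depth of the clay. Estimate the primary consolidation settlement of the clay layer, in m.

S_c ≈ 0.202 m

Mid-depth of clay below the ground surface: z = 2.5 + 7/2 = 6 m.
Total vertical stress at mid-clay: σ_v = 17.8×2.5 + 17×3.5 = 104 kPa.
Pore pressure: u = 9.81×(6 − 2.1) = 38.259 kPa.
Initial effective stress: σ'_0 = σ_v − u = 104 − 38.259 = 65.741 kPa.
Stress increase at mid-clay by the 2:1 spreading method:
Δσ = qBL/((B+z)(L+z)) = 139×3.8×8.7/((3.8+6)(8.7+6)) = 31.899 kPa
Final effective stress: σ'_f = 65.741 + 31.899 = 97.64 kPa.
σ'_f = 97.64 > σ'_p = 75.3 kPa, so the stress path crosses the preconsolidation pressure — recompression up to σ'_p, then virgin compression beyond:
S_c = H/(1+e₀)·[C_r·log₁₀(σ'_p/σ'_0) + C_c·log₁₀(σ'_f/σ'_p)]
    = 7/1.65 × [0.023×log₁₀(75.3/65.741) + 0.41×log₁₀(97.64/75.3)]
    = 4.2424 × [0.001356 + 0.046261] = 0.202 m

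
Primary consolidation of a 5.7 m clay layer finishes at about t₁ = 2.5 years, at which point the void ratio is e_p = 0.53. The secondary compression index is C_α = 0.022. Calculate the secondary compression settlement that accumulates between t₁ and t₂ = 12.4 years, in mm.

S_s ≈ 57 mm

Secondary compression: S_s = C_α·H/(1+e_p)·log₁₀(t₂/t₁)
S_s = 0.022×5.7/(1+0.53)×log₁₀(12.4/2.5)
    = 0.08196 × 0.6955 = 0.057 m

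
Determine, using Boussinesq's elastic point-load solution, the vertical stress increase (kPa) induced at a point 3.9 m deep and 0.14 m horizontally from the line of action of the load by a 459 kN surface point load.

Boussinesq vertical stress below a point load on an elastic half-space:
Δσ_z = 3P/(2πz²) · [1 + (r/z)²]^(−5/2)
r/z = 0.14/3.9 = 0.035897; [1+(r/z)²]^(−5/2) = 0.99679.
Δσ_z = 3×459/(2π×3.9²) × 0.99679 = 14.409 × 0.99679 = 14.36 kPa

Δσ_z ≈ 14.4 kPa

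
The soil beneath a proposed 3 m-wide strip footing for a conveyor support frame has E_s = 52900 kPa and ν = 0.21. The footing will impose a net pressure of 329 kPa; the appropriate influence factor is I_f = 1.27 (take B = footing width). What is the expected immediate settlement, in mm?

Immediate (elastic) settlement: S_e = q·B·(1−ν²)/E_s · I_f.
S_e = 329 × 3 × (1 − 0.21²) / 52900 × 1.27
    = 329 × 3 × 0.9559 / 52900 × 1.27
    = 0.02265 m = 22.65 mm

S_e ≈ 22.7 mm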